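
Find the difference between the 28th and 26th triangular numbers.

55

28·29/2 = 406 and 26·27/2 = 351.
Difference: 406 − 351 = 55.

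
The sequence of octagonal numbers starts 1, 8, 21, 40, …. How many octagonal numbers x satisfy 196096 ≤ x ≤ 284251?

53

The n-th octagonal number is n(3n−2).
Smallest index with value ≥ 196096: n = 256 (giving 196096).
Largest index with value ≤ 284251: n = 308 (giving 283976).
Indices 256 through 308: 53 terms.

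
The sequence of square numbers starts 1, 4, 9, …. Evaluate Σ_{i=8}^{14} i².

875

Σ_{i=8}^{14} i² = 1015 − 140 = 875.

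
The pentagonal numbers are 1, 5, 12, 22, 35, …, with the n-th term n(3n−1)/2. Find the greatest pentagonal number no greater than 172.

Solve n(3n−1)/2 ≤ 172 for integer n.
n = 10 gives 145 ≤ 172, while n = 11 gives 176 > 172; so the answer is 145.

145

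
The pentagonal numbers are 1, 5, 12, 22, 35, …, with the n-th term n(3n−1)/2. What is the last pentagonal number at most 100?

92

Solve n(3n−1)/2 ≤ 100 for integer n.
n = 8 gives 92 ≤ 100, while n = 9 gives 117 > 100; so the answer is 92.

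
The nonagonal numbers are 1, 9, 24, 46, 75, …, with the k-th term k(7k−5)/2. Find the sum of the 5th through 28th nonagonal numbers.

Σ i(7i−5)/2 = (7Σi² − 5Σi) / 2 over i = 5..28.
Σi = 406 − 10 = 396 and Σi² = 7714 − 30 = 7684.
(7·7684 − 5·396) / 2 = 51808/2 = 25904.

25904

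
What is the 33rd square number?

The 33rd square number is n² with n = 33.
33² = 1089.

1089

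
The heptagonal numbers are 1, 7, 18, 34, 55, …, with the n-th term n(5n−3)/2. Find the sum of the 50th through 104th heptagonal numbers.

843535

Σ i(5i−3)/2 = (5Σi² − 3Σi) / 2 over i = 50..104.
Σi = 5460 − 1225 = 4235 and Σi² = 380380 − 40425 = 339955.
(5·339955 − 3·4235) / 2 = 1687070/2 = 843535.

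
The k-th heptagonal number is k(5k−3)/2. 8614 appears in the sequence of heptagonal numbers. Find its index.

59

Set n(5n−3)/2 = 8614, giving 5n² − 3n − 17228 = 0.
The discriminant is 9 + 40·8614 = 344569, and √344569 = 587.
So n = (3 + 587) / 10 = 590/10 = 59.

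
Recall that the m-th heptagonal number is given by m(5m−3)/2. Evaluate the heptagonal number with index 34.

2839

34·(5·34 − 3)/2 = 34·167/2 = 2839.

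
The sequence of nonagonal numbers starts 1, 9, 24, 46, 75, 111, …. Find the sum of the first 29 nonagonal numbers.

28855

Σ i(7i−5)/2 = (7Σi² − 5Σi) / 2 over i = 1..29.
Σi = 435 and Σi² = 8555.
(7·8555 − 5·435) / 2 = 57710/2 = 28855.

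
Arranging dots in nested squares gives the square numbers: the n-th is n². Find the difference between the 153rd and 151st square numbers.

608

153² = 23409 and 151² = 22801.
Difference: 23409 − 22801 = 608.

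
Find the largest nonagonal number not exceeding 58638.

57921

Solve n(7n−5)/2 ≤ 58638 for integer n.
n = 129 gives 57921 ≤ 58638, while n = 130 gives 58825 > 58638; so the answer is 57921.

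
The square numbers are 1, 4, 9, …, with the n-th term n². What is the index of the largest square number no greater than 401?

Solve n² ≤ 401 for integer n.
n = 20 gives 400 ≤ 401, while n = 21 gives 441 > 401; so the answer is index 20.

20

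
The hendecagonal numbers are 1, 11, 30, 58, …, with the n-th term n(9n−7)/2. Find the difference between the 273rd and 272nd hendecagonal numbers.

2449

Consecutive hendecagonal numbers differ by 9n − 8: here 9·273 − 8 = 2449.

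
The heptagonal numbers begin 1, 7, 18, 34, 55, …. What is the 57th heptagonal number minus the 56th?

281

Consecutive heptagonal numbers differ by 5n − 4: here 5·57 − 4 = 281.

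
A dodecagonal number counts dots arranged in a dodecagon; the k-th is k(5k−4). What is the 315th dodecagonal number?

494865

315·(5·315 − 4) = 315·1571 = 494865.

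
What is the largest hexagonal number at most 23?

Solve n(2n−1) ≤ 23 for integer n.
n = 3 gives 15 ≤ 23, while n = 4 gives 28 > 23; so the answer is 15.

15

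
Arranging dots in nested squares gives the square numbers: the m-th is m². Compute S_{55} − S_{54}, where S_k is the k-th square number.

109

n² − (n−1)² = 2n − 1, so 55² − 54² = 2·55 − 1 = 109.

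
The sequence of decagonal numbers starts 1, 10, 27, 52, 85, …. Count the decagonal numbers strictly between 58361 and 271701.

139

The n-th decagonal number is n(4n−3).
Smallest index with value > 58361: n = 122 (giving 59170).
Largest index with value < 271701: n = 260 (giving 269620).
Indices 122 through 260: 139 terms.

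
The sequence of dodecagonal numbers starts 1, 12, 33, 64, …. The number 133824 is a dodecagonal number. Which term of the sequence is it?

164

Set n(5n−4) = 133824, giving 5n² − 4n − 133824 = 0.
The discriminant is 16 + 20·133824 = 2676496, and √2676496 = 1636.
So n = (4 + 1636) / 10 = 1640/10 = 164.
Check: 164·(5·164 − 4) = 133824. ✓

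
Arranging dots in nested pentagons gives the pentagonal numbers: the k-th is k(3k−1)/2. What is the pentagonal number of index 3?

The 3rd pentagonal number is n(3n−1)/2 with n = 3.
3·(3·3 − 1)/2 = 3·8/2 = 3·4 = 12.

12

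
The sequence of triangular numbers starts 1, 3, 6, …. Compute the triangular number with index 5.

15

The 5th triangular number is n(n+1)/2 with n = 5.
5·6/2 = 30/2 = 15.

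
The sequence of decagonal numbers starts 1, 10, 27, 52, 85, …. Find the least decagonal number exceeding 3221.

Solve n(4n−3) > 3221 for integer n.
The largest n with value ≤ 3221 is 28 (since 3052 ≤ 3221 < 3277), so the first above is n = 29, value 3277.

3277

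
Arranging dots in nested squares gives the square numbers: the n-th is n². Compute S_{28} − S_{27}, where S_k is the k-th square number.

n² − (n−1)² = 2n − 1, so 28² − 27² = 2·28 − 1 = 55.

55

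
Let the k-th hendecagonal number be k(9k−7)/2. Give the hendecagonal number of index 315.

445410

The 315th hendecagonal number is n(9n−7)/2 with n = 315.
315·(9·315 − 7)/2 = 315·2828/2 = 315·1414 = 445410.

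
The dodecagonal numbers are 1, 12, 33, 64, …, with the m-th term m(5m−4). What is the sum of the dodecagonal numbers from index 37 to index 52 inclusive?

157272

Σ i(5i−4) = 5Σi² − 4Σi over i = 37..52.
Σi = 1378 − 666 = 712 and Σi² = 48230 − 16206 = 32024.
5·32024 − 4·712 = 157272.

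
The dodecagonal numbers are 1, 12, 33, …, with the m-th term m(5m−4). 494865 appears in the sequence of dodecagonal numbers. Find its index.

Set n(5n−4) = 494865, giving 5n² − 4n − 494865 = 0.
The discriminant is 16 + 20·494865 = 9897316, and √9897316 = 3146.
So n = (4 + 3146) / 10 = 3150/10 = 315.

315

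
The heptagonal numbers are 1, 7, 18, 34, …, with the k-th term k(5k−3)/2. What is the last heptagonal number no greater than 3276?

3186

Solve n(5n−3)/2 ≤ 3276 for integer n.
n = 36 gives 3186 ≤ 3276, while n = 37 gives 3367 > 3276; so the answer is 3186.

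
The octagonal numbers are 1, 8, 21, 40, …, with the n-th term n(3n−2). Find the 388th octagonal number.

450856

388·(3·388 − 2) = 388·1162 = 450856.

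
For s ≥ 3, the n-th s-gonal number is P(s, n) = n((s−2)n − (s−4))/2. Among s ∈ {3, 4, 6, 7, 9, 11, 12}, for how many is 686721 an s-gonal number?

1

s = 3: P(3, 1171) = 686206 and P(3, 1172) = 687378; 686721 is not s-gonal.
s = 4: P(4, 828) = 685584 and P(4, 829) = 687241; 686721 is not s-gonal.
s = 6: P(6, 586) = 686206 and P(6, 587) = 688551; 686721 is not s-gonal.
s = 7: P(7, 524) = 685654 and P(7, 525) = 688275; 686721 is not s-gonal.
s = 9: P(9, 443) = 685764 and P(9, 444) = 688866; 686721 is not s-gonal.
s = 11: P(11, 391) = 686596 and P(11, 392) = 690116; 686721 is not s-gonal.
s = 12: P(12, 371) = 686721. ✓
Hits: s ∈ {12} → 1.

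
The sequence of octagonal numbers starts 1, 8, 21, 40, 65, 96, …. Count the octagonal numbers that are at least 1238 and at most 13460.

The n-th octagonal number is n(3n−2).
Smallest index with value ≥ 1238: n = 21 (giving 1281).
Largest index with value ≤ 13460: n = 67 (giving 13333).
Indices 21 through 67: 47 terms.

47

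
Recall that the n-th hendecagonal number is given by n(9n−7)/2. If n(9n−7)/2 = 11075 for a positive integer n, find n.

50

Set n(9n−7)/2 = 11075, giving 9n² − 7n − 22150 = 0.
So n = (7 + 893) / 18 = 900/18 = 50.
Check: 50·(9·50 − 7)/2 = 11075. ✓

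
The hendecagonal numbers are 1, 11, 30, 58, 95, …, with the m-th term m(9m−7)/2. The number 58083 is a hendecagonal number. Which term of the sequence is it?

Set n(9n−7)/2 = 58083, giving 9n² − 7n − 116166 = 0.
So n = (7 + 2045) / 18 = 2052/18 = 114.
Check: 114·(9·114 − 7)/2 = 58083. ✓

114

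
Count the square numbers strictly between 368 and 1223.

15

The n-th square number is n².
Smallest index with value > 368: n = 20 (giving 400).
Largest index with value < 1223: n = 34 (giving 1156).
Indices 20 through 34: 15 terms.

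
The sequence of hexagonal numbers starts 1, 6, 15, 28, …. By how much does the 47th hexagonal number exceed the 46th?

185

Consecutive hexagonal numbers differ by 4n − 3: here 4·47 − 3 = 185.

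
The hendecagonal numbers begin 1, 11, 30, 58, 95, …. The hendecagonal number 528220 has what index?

343

Set n(9n−7)/2 = 528220, giving 9n² − 7n − 1056440 = 0.
The discriminant is 49 + 72·528220 = 38031889, and √38031889 = 6167.
So n = (7 + 6167) / 18 = 6174/18 = 343.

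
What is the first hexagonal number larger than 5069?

Solve n(2n−1) > 5069 for integer n.
The largest n with value ≤ 5069 is 50 (since 4950 ≤ 5069 < 5151), so the first above is n = 51, value 5151.

5151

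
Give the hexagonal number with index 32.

2016

The 32nd hexagonal number is n(2n−1) with n = 32.
32·(2·32 − 1) = 32·63 = 2016.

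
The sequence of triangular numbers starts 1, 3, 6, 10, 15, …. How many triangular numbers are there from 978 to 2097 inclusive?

The n-th triangular number is n(n+1)/2.
Smallest index with value ≥ 978: n = 44 (giving 990).
Largest index with value ≤ 2097: n = 64 (giving 2080).
Indices 44 through 64: 21 terms.

21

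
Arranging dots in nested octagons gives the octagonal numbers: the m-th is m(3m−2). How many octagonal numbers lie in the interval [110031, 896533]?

The n-th octagonal number is n(3n−2).
Smallest index with value ≥ 110031: n = 192 (giving 110208).
Largest index with value ≤ 896533: n = 547 (giving 896533).
Indices 192 through 547: 356 terms.

356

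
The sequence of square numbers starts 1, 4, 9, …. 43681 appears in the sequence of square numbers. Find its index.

209

We need n² = 43681, so n = √43681 = 209.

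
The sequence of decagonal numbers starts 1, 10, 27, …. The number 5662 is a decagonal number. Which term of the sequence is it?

38

Set n(4n−3) = 5662, giving 4n² − 3n − 5662 = 0.
So n = (3 + 301) / 8 = 304/8 = 38.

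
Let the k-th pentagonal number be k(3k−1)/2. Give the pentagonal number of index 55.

4510

The 55th pentagonal number is n(3n−1)/2 with n = 55.
55·(3·55 − 1)/2 = 55·164/2 = 55·82 = 4510.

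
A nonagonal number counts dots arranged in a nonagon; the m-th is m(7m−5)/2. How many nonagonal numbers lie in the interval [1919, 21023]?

54

The n-th nonagonal number is n(7n−5)/2.
Smallest index with value ≥ 1919: n = 24 (giving 1956).
Largest index with value ≤ 21023: n = 77 (giving 20559).
Indices 24 through 77: 54 terms.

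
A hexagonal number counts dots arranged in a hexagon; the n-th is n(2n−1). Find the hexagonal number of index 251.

The 251st hexagonal number is n(2n−1) with n = 251.
251·(2·251 − 1) = 251·501 = 125751.

125751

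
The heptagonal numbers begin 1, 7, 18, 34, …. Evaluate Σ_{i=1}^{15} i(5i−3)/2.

2920

Σ i(5i−3)/2 = (5Σi² − 3Σi) / 2 over i = 1..15.
Σi = 120 and Σi² = 1240.
(5·1240 − 3·120) / 2 = 5840/2 = 2920.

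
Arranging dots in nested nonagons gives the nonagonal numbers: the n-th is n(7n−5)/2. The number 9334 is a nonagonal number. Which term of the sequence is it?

Set n(7n−5)/2 = 9334, giving 7n² − 5n − 18668 = 0.
So n = (5 + 723) / 14 = 728/14 = 52.

52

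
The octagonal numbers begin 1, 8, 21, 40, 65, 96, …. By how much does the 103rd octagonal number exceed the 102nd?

613

Consecutive octagonal numbers differ by 6n − 5: here 6·103 − 5 = 613.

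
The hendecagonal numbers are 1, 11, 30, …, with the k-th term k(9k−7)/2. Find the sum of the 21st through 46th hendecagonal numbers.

134836

Σ i(9i−7)/2 = (9Σi² − 7Σi) / 2 over i = 21..46.
Σi = 1081 − 210 = 871 and Σi² = 33511 − 2870 = 30641.
(9·30641 − 7·871) / 2 = 269672/2 = 134836.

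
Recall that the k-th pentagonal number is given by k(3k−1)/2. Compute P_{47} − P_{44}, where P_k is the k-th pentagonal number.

408

47·(3·47 − 1)/2 = 3290 and 44·(3·44 − 1)/2 = 2882.
Difference: 3290 − 2882 = 408.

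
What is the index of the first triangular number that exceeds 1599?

Solve n(n+1)/2 > 1599 for integer n.
The largest n with value ≤ 1599 is 56 (since 1596 ≤ 1599 < 1653), so the first above is n = 57, value 1653.

57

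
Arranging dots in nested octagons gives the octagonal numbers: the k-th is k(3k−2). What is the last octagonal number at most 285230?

Solve n(3n−2) ≤ 285230 for integer n.
n = 308 gives 283976 ≤ 285230, while n = 309 gives 285825 > 285230; so the answer is 283976.

283976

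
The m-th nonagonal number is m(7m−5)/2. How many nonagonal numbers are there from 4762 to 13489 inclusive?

25

The n-th nonagonal number is n(7n−5)/2.
Smallest index with value ≥ 4762: n = 38 (giving 4959).
Largest index with value ≤ 13489: n = 62 (giving 13299).
Indices 38 through 62: 25 terms.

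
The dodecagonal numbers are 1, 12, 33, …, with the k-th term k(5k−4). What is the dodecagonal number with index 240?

The 240th dodecagonal number is n(5n−4) with n = 240.
240·(5·240 − 4) = 240·1196 = 287040.

287040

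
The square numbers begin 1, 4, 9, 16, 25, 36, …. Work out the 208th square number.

The 208th square number is n² with n = 208.
208² = 43264.

43264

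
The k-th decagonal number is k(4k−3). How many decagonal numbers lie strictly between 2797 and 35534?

68

The n-th decagonal number is n(4n−3).
Smallest index with value > 2797: n = 27 (giving 2835).
Largest index with value < 35534: n = 94 (giving 35062).
Indices 27 through 94: 68 terms.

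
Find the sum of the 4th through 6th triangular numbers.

46

Σ i(i+1)/2 = (Σi² + Σi) / 2 over i = 4..6.
Σi = 21 − 6 = 15 and Σi² = 91 − 14 = 77.
(1·77 + 1·15) / 2 = 92/2 = 46.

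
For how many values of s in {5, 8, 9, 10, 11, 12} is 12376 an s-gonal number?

s = 5: P(5, 91) = 12376. ✓
s = 8: P(8, 64) = 12160 and P(8, 65) = 12545; 12376 is not s-gonal.
s = 9: P(9, 59) = 12036 and P(9, 60) = 12450; 12376 is not s-gonal.
s = 10: P(10, 56) = 12376. ✓
s = 11: P(11, 52) = 11986 and P(11, 53) = 12455; 12376 is not s-gonal.
s = 12: P(12, 50) = 12300 and P(12, 51) = 12801; 12376 is not s-gonal.
Hits: s ∈ {5, 10} → 2.

2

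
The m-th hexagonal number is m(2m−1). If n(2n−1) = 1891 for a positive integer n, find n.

31

Set n(2n−1) = 1891, giving 2n² − n − 1891 = 0.
The discriminant is 1 + 8·1891 = 15129, and √15129 = 123.
So n = (1 + 123) / 4 = 124/4 = 31.
Check: 31·(2·31 − 1) = 1891. ✓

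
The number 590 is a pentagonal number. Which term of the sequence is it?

20

Set n(3n−1)/2 = 590, giving 3n² − n − 1180 = 0.
So n = (1 + 119) / 6 = 120/6 = 20.
Check: 20·(3·20 − 1)/2 = 590. ✓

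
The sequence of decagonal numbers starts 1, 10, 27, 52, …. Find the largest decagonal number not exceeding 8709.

Solve n(4n−3) ≤ 8709 for integer n.
n = 47 gives 8695 ≤ 8709, while n = 48 gives 9072 > 8709; so the answer is 8695.

8695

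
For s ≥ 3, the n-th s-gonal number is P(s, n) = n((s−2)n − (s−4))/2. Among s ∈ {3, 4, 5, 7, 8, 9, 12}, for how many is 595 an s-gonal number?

s = 3: P(3, 34) = 595. ✓
s = 4: P(4, 24) = 576 and P(4, 25) = 625; 595 is not s-gonal.
s = 5: P(5, 20) = 590 and P(5, 21) = 651; 595 is not s-gonal.
s = 7: P(7, 15) = 540 and P(7, 16) = 616; 595 is not s-gonal.
s = 8: P(8, 14) = 560 and P(8, 15) = 645; 595 is not s-gonal.
s = 9: P(9, 13) = 559 and P(9, 14) = 651; 595 is not s-gonal.
s = 12: P(12, 11) = 561 and P(12, 12) = 672; 595 is not s-gonal.
Hits: s ∈ {3} → 1.

1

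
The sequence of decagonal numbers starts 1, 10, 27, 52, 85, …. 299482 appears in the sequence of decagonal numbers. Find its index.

274

Set n(4n−3) = 299482, giving 4n² − 3n − 299482 = 0.
So n = (3 + 2189) / 8 = 2192/8 = 274.
Check: 274·(4·274 − 3) = 299482. ✓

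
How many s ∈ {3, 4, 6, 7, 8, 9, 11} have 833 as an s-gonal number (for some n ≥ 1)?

s = 3: P(3, 40) = 820 and P(3, 41) = 861; 833 is not s-gonal.
s = 4: P(4, 28) = 784 and P(4, 29) = 841; 833 is not s-gonal.
s = 6: P(6, 20) = 780 and P(6, 21) = 861; 833 is not s-gonal.
s = 7: P(7, 18) = 783 and P(7, 19) = 874; 833 is not s-gonal.
s = 8: P(8, 17) = 833. ✓
s = 9: P(9, 15) = 750 and P(9, 16) = 856; 833 is not s-gonal.
s = 11: P(11, 14) = 833. ✓
Hits: s ∈ {8, 11} → 2.

2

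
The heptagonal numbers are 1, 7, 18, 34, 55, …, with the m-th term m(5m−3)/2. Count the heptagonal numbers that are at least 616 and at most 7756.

41

The n-th heptagonal number is n(5n−3)/2.
Smallest index with value ≥ 616: n = 16 (giving 616).
Largest index with value ≤ 7756: n = 56 (giving 7756).
Indices 16 through 56: 41 terms.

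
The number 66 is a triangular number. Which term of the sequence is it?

Set n(n+1)/2 = 66, giving n² + n − 132 = 0.
The discriminant is 1 + 8·66 = 529, and √529 = 23.
So n = (-1 + 23) / 2 = 22/2 = 11.
Check: 11·12/2 = 66. ✓

11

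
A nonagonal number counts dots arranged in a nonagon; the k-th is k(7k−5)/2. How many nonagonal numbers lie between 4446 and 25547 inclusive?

The n-th nonagonal number is n(7n−5)/2.
Smallest index with value ≥ 4446: n = 36 (giving 4446).
Largest index with value ≤ 25547: n = 85 (giving 25075).
Indices 36 through 85: 50 terms.

50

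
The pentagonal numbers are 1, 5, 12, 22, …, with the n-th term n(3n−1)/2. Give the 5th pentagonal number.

35

The 5th pentagonal number is n(3n−1)/2 with n = 5.
5·(3·5 − 1)/2 = 5·14/2 = 5·7 = 35.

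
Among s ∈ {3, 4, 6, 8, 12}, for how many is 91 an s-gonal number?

s = 3: P(3, 13) = 91. ✓
s = 4: P(4, 9) = 81 and P(4, 10) = 100; 91 is not s-gonal.
s = 6: P(6, 7) = 91. ✓
s = 8: P(8, 5) = 65 and P(8, 6) = 96; 91 is not s-gonal.
s = 12: P(12, 4) = 64 and P(12, 5) = 105; 91 is not s-gonal.
Hits: s ∈ {3, 6} → 2.

2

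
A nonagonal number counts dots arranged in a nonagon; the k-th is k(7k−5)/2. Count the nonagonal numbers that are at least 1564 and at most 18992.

The n-th nonagonal number is n(7n−5)/2.
Smallest index with value ≥ 1564: n = 22 (giving 1639).
Largest index with value ≤ 18992: n = 74 (giving 18981).
Indices 22 through 74: 53 terms.

53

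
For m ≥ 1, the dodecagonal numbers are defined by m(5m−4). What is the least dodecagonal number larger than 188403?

Solve n(5n−4) > 188403 for integer n.
The largest n with value ≤ 188403 is 194 (since 187404 ≤ 188403 < 189345), so the first above is n = 195, value 189345.

189345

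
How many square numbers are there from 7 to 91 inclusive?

The n-th square number is n².
Smallest index with value ≥ 7: n = 3 (giving 9).
Largest index with value ≤ 91: n = 9 (giving 81).
Indices 3 through 9: 7 terms.

7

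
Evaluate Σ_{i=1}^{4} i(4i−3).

90

Σ i(4i−3) = 4Σi² − 3Σi over i = 1..4.
Σi = 10 and Σi² = 30.
4·30 − 3·10 = 90.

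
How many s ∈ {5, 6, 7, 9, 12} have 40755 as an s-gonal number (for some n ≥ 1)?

2

s = 5: P(5, 165) = 40755. ✓
s = 6: P(6, 143) = 40755. ✓
s = 7: P(7, 127) = 40132 and P(7, 128) = 40768; 40755 is not s-gonal.
s = 9: P(9, 108) = 40554 and P(9, 109) = 41311; 40755 is not s-gonal.
s = 12: P(12, 90) = 40140 and P(12, 91) = 41041; 40755 is not s-gonal.
Hits: s ∈ {5, 6} → 2.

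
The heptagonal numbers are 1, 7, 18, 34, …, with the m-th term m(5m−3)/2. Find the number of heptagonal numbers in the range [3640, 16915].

44

The n-th heptagonal number is n(5n−3)/2.
Smallest index with value ≥ 3640: n = 39 (giving 3744).
Largest index with value ≤ 16915: n = 82 (giving 16687).
Indices 39 through 82: 44 terms.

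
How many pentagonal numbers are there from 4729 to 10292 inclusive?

The n-th pentagonal number is n(3n−1)/2.
Smallest index with value ≥ 4729: n = 57 (giving 4845).
Largest index with value ≤ 10292: n = 83 (giving 10292).
Indices 57 through 83: 27 terms.

27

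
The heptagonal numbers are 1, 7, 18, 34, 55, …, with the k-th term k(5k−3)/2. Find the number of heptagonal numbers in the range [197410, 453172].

145

The n-th heptagonal number is n(5n−3)/2.
Smallest index with value ≥ 197410: n = 282 (giving 198387).
Largest index with value ≤ 453172: n = 426 (giving 453051).
Indices 282 through 426: 145 terms.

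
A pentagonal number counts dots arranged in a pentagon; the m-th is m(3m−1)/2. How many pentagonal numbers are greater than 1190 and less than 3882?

The n-th pentagonal number is n(3n−1)/2.
Smallest index with value > 1190: n = 29 (giving 1247).
Largest index with value < 3882: n = 51 (giving 3876).
Indices 29 through 51: 23 terms.

23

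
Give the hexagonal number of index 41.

3321

The 41st hexagonal number is n(2n−1) with n = 41.
41·(2·41 − 1) = 41·81 = 3321.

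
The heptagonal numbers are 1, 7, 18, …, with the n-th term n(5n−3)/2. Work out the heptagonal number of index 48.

5688

The 48th heptagonal number is n(5n−3)/2 with n = 48.
48·(5·48 − 3)/2 = 48·237/2 = 5688.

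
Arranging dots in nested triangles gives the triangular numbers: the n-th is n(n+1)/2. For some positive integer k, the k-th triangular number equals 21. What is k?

Set n(n+1)/2 = 21, giving n² + n − 42 = 0.
The discriminant is 1 + 8·21 = 169, and √169 = 13.
So n = (-1 + 13) / 2 = 12/2 = 6.

6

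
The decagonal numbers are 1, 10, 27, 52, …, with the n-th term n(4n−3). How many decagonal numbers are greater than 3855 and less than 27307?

The n-th decagonal number is n(4n−3).
Smallest index with value > 3855: n = 32 (giving 4000).
Largest index with value < 27307: n = 82 (giving 26650).
Indices 32 through 82: 51 terms.

51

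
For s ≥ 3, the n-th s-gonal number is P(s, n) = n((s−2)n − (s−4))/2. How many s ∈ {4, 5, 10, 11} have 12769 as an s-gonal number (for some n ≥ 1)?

s = 4: P(4, 113) = 12769. ✓
s = 5: P(5, 92) = 12650 and P(5, 93) = 12927; 12769 is not s-gonal.
s = 10: P(10, 56) = 12376 and P(10, 57) = 12825; 12769 is not s-gonal.
s = 11: P(11, 53) = 12455 and P(11, 54) = 12933; 12769 is not s-gonal.
Hits: s ∈ {4} → 1.

1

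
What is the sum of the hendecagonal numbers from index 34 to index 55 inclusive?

Σ i(9i−7)/2 = (9Σi² − 7Σi) / 2 over i = 34..55.
Σi = 1540 − 561 = 979 and Σi² = 56980 − 12529 = 44451.
(9·44451 − 7·979) / 2 = 393206/2 = 196603.

196603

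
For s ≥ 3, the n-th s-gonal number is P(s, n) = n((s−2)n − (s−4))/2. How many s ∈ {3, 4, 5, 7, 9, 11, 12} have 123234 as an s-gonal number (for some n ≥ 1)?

1

s = 3: P(3, 495) = 122760 and P(3, 496) = 123256; 123234 is not s-gonal.
s = 4: P(4, 351) = 123201 and P(4, 352) = 123904; 123234 is not s-gonal.
s = 5: P(5, 286) = 122551 and P(5, 287) = 123410; 123234 is not s-gonal.
s = 7: P(7, 222) = 122877 and P(7, 223) = 123988; 123234 is not s-gonal.
s = 9: P(9, 188) = 123234. ✓
s = 11: P(11, 165) = 121935 and P(11, 166) = 123421; 123234 is not s-gonal.
s = 12: P(12, 157) = 122617 and P(12, 158) = 124188; 123234 is not s-gonal.
Hits: s ∈ {9} → 1.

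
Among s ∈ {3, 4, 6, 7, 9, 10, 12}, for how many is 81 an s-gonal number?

2

s = 3: P(3, 12) = 78 and P(3, 13) = 91; 81 is not s-gonal.
s = 4: P(4, 9) = 81. ✓
s = 6: P(6, 6) = 66 and P(6, 7) = 91; 81 is not s-gonal.
s = 7: P(7, 6) = 81. ✓
s = 9: P(9, 5) = 75 and P(9, 6) = 111; 81 is not s-gonal.
s = 10: P(10, 4) = 52 and P(10, 5) = 85; 81 is not s-gonal.
s = 12: P(12, 4) = 64 and P(12, 5) = 105; 81 is not s-gonal.
Hits: s ∈ {4, 7} → 2.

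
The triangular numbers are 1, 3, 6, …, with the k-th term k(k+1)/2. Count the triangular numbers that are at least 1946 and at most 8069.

The n-th triangular number is n(n+1)/2.
Smallest index with value ≥ 1946: n = 62 (giving 1953).
Largest index with value ≤ 8069: n = 126 (giving 8001).
Indices 62 through 126: 65 terms.

65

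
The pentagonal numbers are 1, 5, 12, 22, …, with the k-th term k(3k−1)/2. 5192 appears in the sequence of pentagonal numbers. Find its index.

59

Set n(3n−1)/2 = 5192, giving 3n² − n − 10384 = 0.
So n = (1 + 353) / 6 = 354/6 = 59.
Check: 59·(3·59 − 1)/2 = 5192. ✓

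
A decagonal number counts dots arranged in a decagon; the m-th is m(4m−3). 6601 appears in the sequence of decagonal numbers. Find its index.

41

Set n(4n−3) = 6601, giving 4n² − 3n − 6601 = 0.
The discriminant is 9 + 16·6601 = 105625, and √105625 = 325.
So n = (3 + 325) / 8 = 328/8 = 41.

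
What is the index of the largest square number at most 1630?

Solve n² ≤ 1630 for integer n.
n = 40 gives 1600 ≤ 1630, while n = 41 gives 1681 > 1630; so the answer is index 40.

40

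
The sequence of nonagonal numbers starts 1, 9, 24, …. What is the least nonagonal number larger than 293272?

Solve n(7n−5)/2 > 293272 for integer n.
The largest n with value ≤ 293272 is 289 (since 291601 ≤ 293272 < 293625), so the first above is n = 290, value 293625.

293625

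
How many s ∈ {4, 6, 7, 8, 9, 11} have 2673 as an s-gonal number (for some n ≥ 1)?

s = 4: P(4, 51) = 2601 and P(4, 52) = 2704; 2673 is not s-gonal.
s = 6: P(6, 36) = 2556 and P(6, 37) = 2701; 2673 is not s-gonal.
s = 7: P(7, 33) = 2673. ✓
s = 8: P(8, 30) = 2640 and P(8, 31) = 2821; 2673 is not s-gonal.
s = 9: P(9, 27) = 2484 and P(9, 28) = 2674; 2673 is not s-gonal.
s = 11: P(11, 24) = 2508 and P(11, 25) = 2725; 2673 is not s-gonal.
Hits: s ∈ {7} → 1.

1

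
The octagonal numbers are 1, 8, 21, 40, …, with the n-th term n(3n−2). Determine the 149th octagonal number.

149·(3·149 − 2) = 149·445 = 66305.

66305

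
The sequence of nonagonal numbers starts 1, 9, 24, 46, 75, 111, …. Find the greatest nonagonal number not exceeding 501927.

501796

Solve n(7n−5)/2 ≤ 501927 for integer n.
n = 379 gives 501796 ≤ 501927, while n = 380 gives 504450 > 501927; so the answer is 501796.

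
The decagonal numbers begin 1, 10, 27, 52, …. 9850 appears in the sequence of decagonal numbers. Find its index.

50

Set n(4n−3) = 9850, giving 4n² − 3n − 9850 = 0.
The discriminant is 9 + 16·9850 = 157609, and √157609 = 397.
So n = (3 + 397) / 8 = 400/8 = 50.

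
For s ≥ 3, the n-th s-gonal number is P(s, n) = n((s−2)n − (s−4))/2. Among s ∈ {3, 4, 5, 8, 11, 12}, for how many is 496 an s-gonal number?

1

s = 3: P(3, 31) = 496. ✓
s = 4: P(4, 22) = 484 and P(4, 23) = 529; 496 is not s-gonal.
s = 5: P(5, 18) = 477 and P(5, 19) = 532; 496 is not s-gonal.
s = 8: P(8, 13) = 481 and P(8, 14) = 560; 496 is not s-gonal.
s = 11: P(11, 10) = 415 and P(11, 11) = 506; 496 is not s-gonal.
s = 12: P(12, 10) = 460 and P(12, 11) = 561; 496 is not s-gonal.
Hits: s ∈ {3} → 1.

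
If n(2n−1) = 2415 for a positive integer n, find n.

Set n(2n−1) = 2415, giving 2n² − n − 2415 = 0.
The discriminant is 1 + 8·2415 = 19321, and √19321 = 139.
So n = (1 + 139) / 4 = 140/4 = 35.

35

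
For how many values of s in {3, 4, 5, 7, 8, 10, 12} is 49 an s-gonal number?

1

s = 3: P(3, 9) = 45 and P(3, 10) = 55; 49 is not s-gonal.
s = 4: P(4, 7) = 49. ✓
s = 5: P(5, 5) = 35 and P(5, 6) = 51; 49 is not s-gonal.
s = 7: P(7, 4) = 34 and P(7, 5) = 55; 49 is not s-gonal.
s = 8: P(8, 4) = 40 and P(8, 5) = 65; 49 is not s-gonal.
s = 10: P(10, 3) = 27 and P(10, 4) = 52; 49 is not s-gonal.
s = 12: P(12, 3) = 33 and P(12, 4) = 64; 49 is not s-gonal.
Hits: s ∈ {4} → 1.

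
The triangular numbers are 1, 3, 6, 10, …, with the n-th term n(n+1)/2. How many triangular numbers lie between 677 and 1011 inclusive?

The n-th triangular number is n(n+1)/2.
Smallest index with value ≥ 677: n = 37 (giving 703).
Largest index with value ≤ 1011: n = 44 (giving 990).
Indices 37 through 44: 8 terms.

8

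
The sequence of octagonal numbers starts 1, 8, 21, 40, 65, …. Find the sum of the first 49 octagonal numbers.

Σ i(3i−2) = 3Σi² − 2Σi over i = 1..49.
Σi = 1225 and Σi² = 40425.
3·40425 − 2·1225 = 118825.

118825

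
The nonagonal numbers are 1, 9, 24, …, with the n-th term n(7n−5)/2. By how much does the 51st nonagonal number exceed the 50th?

Consecutive nonagonal numbers differ by 7n − 6: here 7·51 − 6 = 351.

351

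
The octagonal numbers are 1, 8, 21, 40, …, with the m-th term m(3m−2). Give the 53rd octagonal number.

8321

The 53rd octagonal number is n(3n−2) with n = 53.
53·(3·53 − 2) = 53·157 = 8321.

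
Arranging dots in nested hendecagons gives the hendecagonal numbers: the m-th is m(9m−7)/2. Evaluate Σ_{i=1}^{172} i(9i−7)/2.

Σ i(9i−7)/2 = (9Σi² − 7Σi) / 2 over i = 1..172.
Σi = 14878 and Σi² = 1710970.
(9·1710970 − 7·14878) / 2 = 15294584/2 = 7647292.

7647292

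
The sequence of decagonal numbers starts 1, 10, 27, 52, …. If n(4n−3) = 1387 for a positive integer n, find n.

19

Set n(4n−3) = 1387, giving 4n² − 3n − 1387 = 0.
The discriminant is 9 + 16·1387 = 22201, and √22201 = 149.
So n = (3 + 149) / 8 = 152/8 = 19.
Check: 19·(4·19 − 3) = 1387. ✓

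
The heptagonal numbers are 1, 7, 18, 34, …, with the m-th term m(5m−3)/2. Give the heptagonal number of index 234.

234·(5·234 − 3)/2 = 234·1167/2 = 136539.

136539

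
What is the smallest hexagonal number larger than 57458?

Solve n(2n−1) > 57458 for integer n.
The largest n with value ≤ 57458 is 169 (since 56953 ≤ 57458 < 57630), so the first above is n = 170, value 57630.

57630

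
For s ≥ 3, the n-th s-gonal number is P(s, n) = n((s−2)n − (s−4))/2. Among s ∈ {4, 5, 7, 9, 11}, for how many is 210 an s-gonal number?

1

s = 4: P(4, 14) = 196 and P(4, 15) = 225; 210 is not s-gonal.
s = 5: P(5, 12) = 210. ✓
s = 7: P(7, 9) = 189 and P(7, 10) = 235; 210 is not s-gonal.
s = 9: P(9, 8) = 204 and P(9, 9) = 261; 210 is not s-gonal.
s = 11: P(11, 7) = 196 and P(11, 8) = 260; 210 is not s-gonal.
Hits: s ∈ {5} → 1.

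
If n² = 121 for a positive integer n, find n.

We need n² = 121, so n = √121 = 11.
Check: 11² = 121. ✓

11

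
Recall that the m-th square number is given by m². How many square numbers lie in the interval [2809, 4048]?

11

The n-th square number is n².
Smallest index with value ≥ 2809: n = 53 (giving 2809).
Largest index with value ≤ 4048: n = 63 (giving 3969).
Indices 53 through 63: 11 terms.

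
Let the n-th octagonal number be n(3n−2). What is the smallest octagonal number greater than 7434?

Solve n(3n−2) > 7434 for integer n.
The largest n with value ≤ 7434 is 50 (since 7400 ≤ 7434 < 7701), so the first above is n = 51, value 7701.

7701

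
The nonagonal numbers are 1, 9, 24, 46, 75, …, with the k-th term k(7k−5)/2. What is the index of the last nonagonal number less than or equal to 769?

Solve n(7n−5)/2 ≤ 769 for integer n.
n = 15 gives 750 ≤ 769, while n = 16 gives 856 > 769; so the answer is index 15.

15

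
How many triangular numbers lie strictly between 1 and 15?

The n-th triangular number is n(n+1)/2.
Smallest index with value > 1: n = 2 (giving 3).
Largest index with value < 15: n = 4 (giving 10).
Indices 2 through 4: 3 terms.

3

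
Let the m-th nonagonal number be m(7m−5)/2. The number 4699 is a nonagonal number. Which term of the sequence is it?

Set n(7n−5)/2 = 4699, giving 7n² − 5n − 9398 = 0.
So n = (5 + 513) / 14 = 518/14 = 37.

37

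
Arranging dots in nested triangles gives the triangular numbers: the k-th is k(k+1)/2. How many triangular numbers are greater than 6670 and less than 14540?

55

The n-th triangular number is n(n+1)/2.
Smallest index with value > 6670: n = 116 (giving 6786).
Largest index with value < 14540: n = 170 (giving 14535).
Indices 116 through 170: 55 terms.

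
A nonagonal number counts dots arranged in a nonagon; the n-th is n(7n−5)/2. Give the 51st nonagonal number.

The 51st nonagonal number is n(7n−5)/2 with n = 51.
51·(7·51 − 5)/2 = 51·352/2 = 51·176 = 8976.

8976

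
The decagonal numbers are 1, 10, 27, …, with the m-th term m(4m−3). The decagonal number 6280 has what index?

Set n(4n−3) = 6280, giving 4n² − 3n − 6280 = 0.
The discriminant is 9 + 16·6280 = 100489, and √100489 = 317.
So n = (3 + 317) / 8 = 320/8 = 40.

40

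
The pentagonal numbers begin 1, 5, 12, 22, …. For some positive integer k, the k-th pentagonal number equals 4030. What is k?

Set n(3n−1)/2 = 4030, giving 3n² − n − 8060 = 0.
The discriminant is 1 + 24·4030 = 96721, and √96721 = 311.
So n = (1 + 311) / 6 = 312/6 = 52.
Check: 52·(3·52 − 1)/2 = 4030. ✓

52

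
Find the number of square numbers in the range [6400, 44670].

The n-th square number is n².
Smallest index with value ≥ 6400: n = 80 (giving 6400).
Largest index with value ≤ 44670: n = 211 (giving 44521).
Indices 80 through 211: 132 terms.

132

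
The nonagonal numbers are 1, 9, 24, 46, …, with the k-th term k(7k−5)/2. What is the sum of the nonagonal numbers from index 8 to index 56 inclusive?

205996

Σ i(7i−5)/2 = (7Σi² − 5Σi) / 2 over i = 8..56.
Σi = 1596 − 28 = 1568 and Σi² = 60116 − 140 = 59976.
(7·59976 − 5·1568) / 2 = 411992/2 = 205996.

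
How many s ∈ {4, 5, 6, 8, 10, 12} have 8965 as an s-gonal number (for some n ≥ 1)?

s = 4: P(4, 94) = 8836 and P(4, 95) = 9025; 8965 is not s-gonal.
s = 5: P(5, 77) = 8855 and P(5, 78) = 9087; 8965 is not s-gonal.
s = 6: P(6, 67) = 8911 and P(6, 68) = 9180; 8965 is not s-gonal.
s = 8: P(8, 55) = 8965. ✓
s = 10: P(10, 47) = 8695 and P(10, 48) = 9072; 8965 is not s-gonal.
s = 12: P(12, 42) = 8652 and P(12, 43) = 9073; 8965 is not s-gonal.
Hits: s ∈ {8} → 1.

1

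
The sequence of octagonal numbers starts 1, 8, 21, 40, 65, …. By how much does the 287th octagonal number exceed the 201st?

287·(3·287 − 2) = 246533 and 201·(3·201 − 2) = 120801.
Difference: 246533 − 120801 = 125732.

125732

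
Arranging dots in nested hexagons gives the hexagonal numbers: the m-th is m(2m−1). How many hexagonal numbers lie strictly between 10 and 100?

5

The n-th hexagonal number is n(2n−1).
Smallest index with value > 10: n = 3 (giving 15).
Largest index with value < 100: n = 7 (giving 91).
Indices 3 through 7: 5 terms.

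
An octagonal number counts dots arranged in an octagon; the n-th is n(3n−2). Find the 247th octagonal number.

182533

247·(3·247 − 2) = 247·739 = 182533.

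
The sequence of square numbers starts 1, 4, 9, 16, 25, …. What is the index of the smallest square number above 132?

12

Solve n² > 132 for integer n.
The largest n with value ≤ 132 is 11 (since 121 ≤ 132 < 144), so the first above is n = 12, value 144.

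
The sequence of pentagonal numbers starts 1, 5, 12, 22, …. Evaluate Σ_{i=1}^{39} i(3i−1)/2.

Σ i(3i−1)/2 = (3Σi² − Σi) / 2 over i = 1..39.
Σi = 780 and Σi² = 20540.
(3·20540 − 1·780) / 2 = 60840/2 = 30420.

30420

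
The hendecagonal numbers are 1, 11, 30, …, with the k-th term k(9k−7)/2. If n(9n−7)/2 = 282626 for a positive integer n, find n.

251

Set n(9n−7)/2 = 282626, giving 9n² − 7n − 565252 = 0.
So n = (7 + 4511) / 18 = 4518/18 = 251.
Check: 251·(9·251 − 7)/2 = 282626. ✓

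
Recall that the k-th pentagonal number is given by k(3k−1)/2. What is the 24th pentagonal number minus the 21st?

24·(3·24 − 1)/2 = 852 and 21·(3·21 − 1)/2 = 651.
Difference: 852 − 651 = 201.

201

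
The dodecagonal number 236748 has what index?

218

Set n(5n−4) = 236748, giving 5n² − 4n − 236748 = 0.
The discriminant is 16 + 20·236748 = 4734976, and √4734976 = 2176.
So n = (4 + 2176) / 10 = 2180/10 = 218.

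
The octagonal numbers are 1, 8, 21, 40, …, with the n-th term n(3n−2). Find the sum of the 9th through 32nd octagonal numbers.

Σ i(3i−2) = 3Σi² − 2Σi over i = 9..32.
Σi = 528 − 36 = 492 and Σi² = 11440 − 204 = 11236.
3·11236 − 2·492 = 32724.

32724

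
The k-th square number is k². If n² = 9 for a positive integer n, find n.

We need n² = 9, so n = √9 = 3.
Check: 3² = 9. ✓

3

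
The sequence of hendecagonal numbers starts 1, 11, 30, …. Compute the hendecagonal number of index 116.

60146

The 116th hendecagonal number is n(9n−7)/2 with n = 116.
116·(9·116 − 7)/2 = 116·1037/2 = 60146.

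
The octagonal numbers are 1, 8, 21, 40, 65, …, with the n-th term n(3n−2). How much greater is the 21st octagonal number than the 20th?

Consecutive octagonal numbers differ by 6n − 5: here 6·21 − 5 = 121.

121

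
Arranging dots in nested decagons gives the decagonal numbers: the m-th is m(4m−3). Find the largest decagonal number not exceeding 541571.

Solve n(4n−3) ≤ 541571 for integer n.
n = 368 gives 540592 ≤ 541571, while n = 369 gives 543537 > 541571; so the answer is 540592.

540592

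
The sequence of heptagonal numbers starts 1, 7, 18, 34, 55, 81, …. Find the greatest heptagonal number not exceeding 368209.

Solve n(5n−3)/2 ≤ 368209 for integer n.
n = 384 gives 368064 ≤ 368209, while n = 385 gives 369985 > 368209; so the answer is 368064.

368064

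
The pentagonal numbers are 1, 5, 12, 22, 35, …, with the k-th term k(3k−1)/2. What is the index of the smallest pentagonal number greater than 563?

20

Solve n(3n−1)/2 > 563 for integer n.
The largest n with value ≤ 563 is 19 (since 532 ≤ 563 < 590), so the first above is n = 20, value 590.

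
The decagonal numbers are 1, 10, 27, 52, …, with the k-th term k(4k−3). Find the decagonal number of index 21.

1701

The 21st decagonal number is n(4n−3) with n = 21.
21·(4·21 − 3) = 21·81 = 1701.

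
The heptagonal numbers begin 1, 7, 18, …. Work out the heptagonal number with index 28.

28·(5·28 − 3)/2 = 28·137/2 = 1918.

1918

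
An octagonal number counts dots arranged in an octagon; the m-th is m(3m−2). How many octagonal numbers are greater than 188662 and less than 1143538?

The n-th octagonal number is n(3n−2).
Smallest index with value > 188662: n = 252 (giving 190008).
Largest index with value < 1143538: n = 617 (giving 1140833).
Indices 252 through 617: 366 terms.

366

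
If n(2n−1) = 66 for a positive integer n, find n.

Set n(2n−1) = 66, giving 2n² − n − 66 = 0.
So n = (1 + 23) / 4 = 24/4 = 6.

6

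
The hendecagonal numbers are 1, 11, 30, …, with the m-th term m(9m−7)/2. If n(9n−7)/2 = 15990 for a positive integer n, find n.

Set n(9n−7)/2 = 15990, giving 9n² − 7n − 31980 = 0.
The discriminant is 49 + 72·15990 = 1151329, and √1151329 = 1073.
So n = (7 + 1073) / 18 = 1080/18 = 60.

60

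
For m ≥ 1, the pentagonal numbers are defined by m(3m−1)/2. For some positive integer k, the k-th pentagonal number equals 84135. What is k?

237

Set n(3n−1)/2 = 84135, giving 3n² − n − 168270 = 0.
The discriminant is 1 + 24·84135 = 2019241, and √2019241 = 1421.
So n = (1 + 1421) / 6 = 1422/6 = 237.
Check: 237·(3·237 − 1)/2 = 84135. ✓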